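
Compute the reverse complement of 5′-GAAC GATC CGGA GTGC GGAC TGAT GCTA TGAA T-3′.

5′-ATTCATAGCATCAGTCCGCACTCCGGATCGTTC-3′

Complement each base (A↔T, G↔C): CTTGCTAGGCCTCACGCCTGACTACGATACTTA. Then reverse.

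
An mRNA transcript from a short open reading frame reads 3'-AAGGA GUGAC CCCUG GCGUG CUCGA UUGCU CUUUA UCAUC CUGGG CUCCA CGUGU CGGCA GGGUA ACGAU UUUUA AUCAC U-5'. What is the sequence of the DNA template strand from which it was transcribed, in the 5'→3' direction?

Written 5'→3' the mRNA is UCACUAAUUUUUAGCAAUGGGACGGCUGUGCACCUCGGGUCCUACUAUUUCUCGUUAGCUCGUGCGGUCCCCAGUGAGGAA, so the coding DNA strand is TCACTAATTTTTAGCAATGGGACGGCTGTGCACCTCGGGTCCTACTATTTCTCGTTAGCTCGTGCGGTCCCCAGTGAGGAA. The template is its reverse complement.

5'-TTCCTCACTGGGGACCGCACGAGCTAACGAGAAATAGTAGGACCCGAGGTGCACAGCCGTCCCATTGCTAAAAATTAGTGA-3'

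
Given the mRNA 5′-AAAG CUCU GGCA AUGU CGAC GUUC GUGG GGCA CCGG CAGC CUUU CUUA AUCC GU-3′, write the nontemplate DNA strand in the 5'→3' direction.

The coding DNA strand has the same 5'→3' sequence as the mRNA with U replaced by T.

5′-AAAGCTCTGGCAATGTCGACGTTCGTGGGGCACCGGCAGCCTTTCTTAATCCGT-3′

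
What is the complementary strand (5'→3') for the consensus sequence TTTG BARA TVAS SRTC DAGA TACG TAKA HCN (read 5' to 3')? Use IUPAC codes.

Standard pairs A↔T, G↔C; ambiguity codes pair R↔Y, K↔M, S↔S, B↔V, D↔H, N↔N. Complement (AAACVTYTABTSSYAGHTCTATGCATMTDGN), then reverse for 5'→3'.

5'-NGDTMTACGTATCTHGAYSSTBATYTVCAAA-3'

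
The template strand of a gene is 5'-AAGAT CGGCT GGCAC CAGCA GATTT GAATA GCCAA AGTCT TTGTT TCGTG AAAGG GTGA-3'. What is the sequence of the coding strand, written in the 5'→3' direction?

5'-TCACCCTTTCACGAAACAAAGACTTTGGCTATTCAAATCTGCTGGTGCCAGCCGATCTT-3'

The coding strand is complementary and antiparallel to the template: take the complement (A↔T, G↔C) and reverse.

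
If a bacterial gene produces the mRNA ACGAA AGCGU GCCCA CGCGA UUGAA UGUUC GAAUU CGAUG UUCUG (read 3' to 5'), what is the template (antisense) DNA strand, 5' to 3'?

Written 5'→3' the mRNA is GUCUUGUAGCUUAAGCUUGUAAGUUAGCGCACCCGUGCGAAAGCA, so the coding DNA strand is GTCTTGTAGCTTAAGCTTGTAAGTTAGCGCACCCGTGCGAAAGCA. The template is its reverse complement.

5'-TGCTTTCGCACGGGTGCGCTAACTTACAAGCTTAAGCTACAAGAC-3'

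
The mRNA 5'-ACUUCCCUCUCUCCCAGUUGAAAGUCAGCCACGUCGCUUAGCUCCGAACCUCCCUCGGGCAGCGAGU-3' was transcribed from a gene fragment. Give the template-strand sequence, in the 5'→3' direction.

Replace U with T to get the coding DNA strand: ACTTCCCTCTCTCCCAGTTGAAAGTCAGCCACGTCGCTTAGCTCCGAACCTCCCTCGGGCAGCGAGT. The template strand is its reverse complement (complement TGAAGGGAGAGAGGGTCAACTTTCAGTCGGTGCAGCGAATCGAGGCTTGGAGGGAGCCCGTCGCTCA, then reverse).

5'-ACTCGCTGCCCGAGGGAGGTTCGGAGCTAAGCGACGTGGCTGACTTTCAACTGGGAGAGAGGGAAGT-3'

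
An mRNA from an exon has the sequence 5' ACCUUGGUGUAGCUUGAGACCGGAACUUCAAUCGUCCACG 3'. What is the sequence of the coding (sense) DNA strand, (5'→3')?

5'-ACCTTGGTGTAGCTTGAGACCGGAACTTCAATCGTCCACG-3'

The coding DNA strand has the same 5'→3' sequence as the mRNA with U replaced by T.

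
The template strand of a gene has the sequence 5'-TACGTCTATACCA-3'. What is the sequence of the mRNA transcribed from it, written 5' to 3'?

The mRNA has the sequence of the coding strand (reverse complement of the template) with T→U. Reverse complement of TACGTCTATACCA is TGGTATAGACGTA; then T→U.

5'-UGGUAUAGACGUA-3'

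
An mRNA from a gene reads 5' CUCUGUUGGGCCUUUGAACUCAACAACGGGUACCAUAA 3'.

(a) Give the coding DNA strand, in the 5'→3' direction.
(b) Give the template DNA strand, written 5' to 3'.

(a) 5'-CTCTGTTGGGCCTTTGAACTCAACAACGGGTACCATAA-3'
(b) 5'-TTATGGTACCCGTTGTTGAGTTCAAAGGCCCAACAGAG-3'

(a) The coding strand matches the mRNA with U→T.
(b) The template strand is the reverse complement of the coding strand.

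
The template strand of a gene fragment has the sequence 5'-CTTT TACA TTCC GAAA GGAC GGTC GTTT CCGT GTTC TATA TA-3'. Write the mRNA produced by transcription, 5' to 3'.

RNA polymerase reads the template 3'→5' and synthesizes mRNA 5'→3' by base-pairing (A→U, T→A, G↔C). The complement of the template is GAAAATGTAAGGCTTTCCTGCCAGCAAAGGCACAAGATATAT; antiparallel, so 5'→3' the coding strand is TATATAGAACACGGAAACGACCGTCCTTTCGGAATGTAAAAG. Replace T with U for the mRNA.

5'-UAUAUAGAACACGGAAACGACCGUCCUUUCGGAAUGUAAAAG-3'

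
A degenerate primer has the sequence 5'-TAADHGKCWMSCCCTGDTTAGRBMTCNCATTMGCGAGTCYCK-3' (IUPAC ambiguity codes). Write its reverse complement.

Standard pairs A↔T, G↔C; ambiguity codes pair R↔Y, M↔K, W↔W, S↔S, B↔V, D↔H, N↔N. Complement (ATTHDCMGWKSGGGACHAATCYVKAGNGTAAKCGCTCAGRGM), then reverse for 5'→3'.

5'-MGRGACTCGCKAATGNGAKVYCTAAHCAGGGSKWGMCDHTTA-3'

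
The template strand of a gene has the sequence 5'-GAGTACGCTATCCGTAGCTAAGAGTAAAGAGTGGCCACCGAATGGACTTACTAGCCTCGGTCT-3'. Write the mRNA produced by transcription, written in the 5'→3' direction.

RNA polymerase reads the template 3'→5' and synthesizes mRNA 5'→3' by base-pairing (A→U, T→A, G↔C). The complement of the template is CTCATGCGATAGGCATCGATTCTCATTTCTCACCGGTGGCTTACCTGAATGATCGGAGCCAGA; antiparallel, so 5'→3' the coding strand is AGACCGAGGCTAGTAAGTCCATTCGGTGGCCACTCTTTACTCTTAGCTACGGATAGCGTACTC. Replace T with U for the mRNA.

5'-AGACCGAGGCUAGUAAGUCCAUUCGGUGGCCACUCUUUACUCUUAGCUACGGAUAGCGUACUC-3'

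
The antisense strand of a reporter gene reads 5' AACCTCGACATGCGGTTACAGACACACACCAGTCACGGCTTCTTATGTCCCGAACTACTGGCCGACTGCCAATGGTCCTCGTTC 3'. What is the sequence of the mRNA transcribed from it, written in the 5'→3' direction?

The mRNA has the sequence of the coding strand (reverse complement of the template) with T→U. Reverse complement of AACCTCGACATGCGGTTACAGACACACACCAGTCACGGCTTCTTATGTCCCGAACTACTGGCCGACTGCCAATGGTCCTCGTTC is GAACGAGGACCATTGGCAGTCGGCCAGTAGTTCGGGACATAAGAAGCCGTGACTGGTGTGTGTCTGTAACCGCATGTCGAGGTT; then T→U.

5'-GAACGAGGACCAUUGGCAGUCGGCCAGUAGUUCGGGACAUAAGAAGCCGUGACUGGUGUGUGUCUGUAACCGCAUGUCGAGGUU-3'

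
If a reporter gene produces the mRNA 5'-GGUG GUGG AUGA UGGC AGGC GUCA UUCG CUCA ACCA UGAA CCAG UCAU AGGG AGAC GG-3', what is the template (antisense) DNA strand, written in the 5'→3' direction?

Replace U with T to get the coding DNA strand: GGTGGTGGATGATGGCAGGCGTCATTCGCTCAACCATGAACCAGTCATAGGGAGACGG. The template strand is its reverse complement (complement CCACCACCTACTACCGTCCGCAGTAAGCGAGTTGGTACTTGGTCAGTATCCCTCTGCC, then reverse).

5'-CCGTCTCCCTATGACTGGTTCATGGTTGAGCGAATGACGCCTGCCATCATCCACCACC-3'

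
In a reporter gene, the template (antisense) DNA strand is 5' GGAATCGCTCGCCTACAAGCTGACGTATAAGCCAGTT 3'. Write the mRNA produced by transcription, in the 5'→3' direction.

The mRNA has the sequence of the coding strand (reverse complement of the template) with T→U. Reverse complement of GGAATCGCTCGCCTACAAGCTGACGTATAAGCCAGTT is AACTGGCTTATACGTCAGCTTGTAGGCGAGCGATTCC; then T→U.

5′-AACUGGCUUAUACGUCAGCUUGUAGGCGAGCGAUUCC-3′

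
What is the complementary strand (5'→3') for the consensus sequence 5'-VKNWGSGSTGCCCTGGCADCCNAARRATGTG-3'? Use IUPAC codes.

5'-CACATYYTTNGGHTGCCAGGGCASCSCWNMB-3'

Standard pairs A↔T, G↔C; ambiguity codes pair R↔Y, K↔M, W↔W, S↔S, D↔H, V↔B, N↔N. Complement (BMNWCSCSACGGGACCGTHGGNTTYYTACAC), then reverse for 5'→3'.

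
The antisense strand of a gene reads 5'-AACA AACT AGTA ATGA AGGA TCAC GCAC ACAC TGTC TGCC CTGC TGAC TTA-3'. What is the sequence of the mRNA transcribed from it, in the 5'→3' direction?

The mRNA has the sequence of the coding strand (reverse complement of the template) with T→U. Reverse complement of AACAAACTAGTAATGAAGGATCACGCACACACTGTCTGCCCTGCTGACTTA is TAAGTCAGCAGGGCAGACAGTGTGTGCGTGATCCTTCATTACTAGTTTGTT; then T→U.

5'-UAAGUCAGCAGGGCAGACAGUGUGUGCGUGAUCCUUCAUUACUAGUUUGUU-3'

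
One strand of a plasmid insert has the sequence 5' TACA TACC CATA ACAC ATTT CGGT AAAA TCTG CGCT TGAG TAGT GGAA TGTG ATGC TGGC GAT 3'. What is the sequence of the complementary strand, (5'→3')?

The complement of TACATACCCATAACACATTTCGGTAAAATCTGCGCTTGAGTAGTGGAATGTGATGCTGGCGAT is ATGTATGGGTATTGTGTAAAGCCATTTTAGACGCGAACTCATCACCTTACACTACGACCGCTA (A↔T, G↔C). DNA strands are antiparallel, so the complementary strand runs 3'→5'; reversing gives the 5'→3' form.

5'-ATCGCCAGCATCACATTCCACTACTCAAGCGCAGATTTTACCGAAATGTGTTATGGGTATGTA-3'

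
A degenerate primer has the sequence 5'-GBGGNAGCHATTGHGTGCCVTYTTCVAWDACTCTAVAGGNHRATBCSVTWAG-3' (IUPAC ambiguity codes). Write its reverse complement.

5'-CTWABSGVATYDNCCTBTAGAGTHWTBGAARABGGCACDCAATDGCTNCCVC-3'

Standard pairs A↔T, G↔C; ambiguity codes pair R↔Y, W↔W, S↔S, B↔V, D↔H, N↔N. Complement (CVCCNTCGDTAACDCACGGBARAAGBTWHTGAGATBTCCNDYTAVGSBAWTC), then reverse for 5'→3'.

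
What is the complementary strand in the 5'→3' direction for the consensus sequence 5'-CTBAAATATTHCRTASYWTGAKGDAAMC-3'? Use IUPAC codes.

5'-GKTTHCMTCAWRSTAYGDAATATTTVAG-3'

Standard pairs A↔T, G↔C; ambiguity codes pair R↔Y, M↔K, W↔W, S↔S, B↔V, D↔H. Complement (GAVTTTATAADGYATSRWACTMCHTTKG), then reverse for 5'→3'.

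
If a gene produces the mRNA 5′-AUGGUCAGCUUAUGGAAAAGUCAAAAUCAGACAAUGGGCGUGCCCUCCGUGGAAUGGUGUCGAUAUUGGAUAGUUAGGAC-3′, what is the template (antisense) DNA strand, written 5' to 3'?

5'-GTCCTAACTATCCAATATCGACACCATTCCACGGAGGGCACGCCCATTGTCTGATTTTGACTTTTCCATAAGCTGACCAT-3'

Replace U with T to get the coding DNA strand: ATGGTCAGCTTATGGAAAAGTCAAAATCAGACAATGGGCGTGCCCTCCGTGGAATGGTGTCGATATTGGATAGTTAGGAC. The template strand is its reverse complement (complement TACCAGTCGAATACCTTTTCAGTTTTAGTCTGTTACCCGCACGGGAGGCACCTTACCACAGCTATAACCTATCAATCCTG, then reverse).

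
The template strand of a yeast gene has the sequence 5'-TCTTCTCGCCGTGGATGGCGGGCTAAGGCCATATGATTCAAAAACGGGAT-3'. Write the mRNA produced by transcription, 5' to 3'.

5'-AUCCCGUUUUUGAAUCAUAUGGCCUUAGCCCGCCAUCCACGGCGAGAAGA-3'

RNA polymerase reads the template 3'→5' and synthesizes mRNA 5'→3' by base-pairing (A→U, T→A, G↔C). The complement of the template is AGAAGAGCGGCACCTACCGCCCGATTCCGGTATACTAAGTTTTTGCCCTA; antiparallel, so 5'→3' the coding strand is ATCCCGTTTTTGAATCATATGGCCTTAGCCCGCCATCCACGGCGAGAAGA. Replace T with U for the mRNA.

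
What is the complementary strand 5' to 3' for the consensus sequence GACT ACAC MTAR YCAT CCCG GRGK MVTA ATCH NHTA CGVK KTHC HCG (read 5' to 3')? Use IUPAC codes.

Standard pairs A↔T, G↔C; ambiguity codes pair R↔Y, M↔K, H↔D, V↔B, N↔N. Complement (CTGATGTGKATYRGTAGGGCCYCMKBATTAGDNDATGCBMMADGDGC), then reverse for 5'→3'.

5'-CGDGDAMMBCGTADNDGATTABKMCYCCGGGATGRYTAKGTGTAGTC-3'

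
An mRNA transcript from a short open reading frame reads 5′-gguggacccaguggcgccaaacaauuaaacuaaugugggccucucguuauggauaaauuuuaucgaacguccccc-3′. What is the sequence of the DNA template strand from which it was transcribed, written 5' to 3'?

Replace U with T to get the coding DNA strand: GGTGGACCCAGTGGCGCCAAACAATTAAACTAATGTGGGCCTCTCGTTATGGATAAATTTTATCGAACGTCCCCC. The template strand is its reverse complement (complement CCACCTGGGTCACCGCGGTTTGTTAATTTGATTACACCCGGAGAGCAATACCTATTTAAAATAGCTTGCAGGGGG, then reverse).

5′-GGGGGACGTTCGATAAAATTTATCCATAACGAGAGGCCCACATTAGTTTAATTGTTTGGCGCCACTGGGTCCACC-3′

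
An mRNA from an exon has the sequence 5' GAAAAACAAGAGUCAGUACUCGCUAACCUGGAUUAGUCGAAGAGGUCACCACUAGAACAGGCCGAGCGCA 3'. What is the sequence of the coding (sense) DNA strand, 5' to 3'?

The coding DNA strand has the same 5'→3' sequence as the mRNA with U replaced by T.

5′-GAAAAACAAGAGTCAGTACTCGCTAACCTGGATTAGTCGAAGAGGTCACCACTAGAACAGGCCGAGCGCA-3′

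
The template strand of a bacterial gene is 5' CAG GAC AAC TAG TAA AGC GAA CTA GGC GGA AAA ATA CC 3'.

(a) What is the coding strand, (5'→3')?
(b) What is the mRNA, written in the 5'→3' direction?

(a) The coding strand is the reverse complement of the template: complement GTCCTGTTGATCATTTCGCTTGATCCGCCTTTTTATGG, then reverse.
(b) mRNA has the coding-strand sequence with T→U.

(a) 5'-GGTATTTTTCCGCCTAGTTCGCTTTACTAGTTGTCCTG-3'
(b) 5'-GGUAUUUUUCCGCCUAGUUCGCUUUACUAGUUGUCCUG-3'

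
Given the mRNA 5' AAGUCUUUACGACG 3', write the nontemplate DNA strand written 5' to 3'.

The coding DNA strand has the same 5'→3' sequence as the mRNA with U replaced by T.

5'-AAGTCTTTACGACG-3'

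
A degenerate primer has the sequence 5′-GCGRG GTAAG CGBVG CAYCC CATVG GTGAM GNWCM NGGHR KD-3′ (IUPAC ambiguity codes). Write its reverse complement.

5'-HMYDCCNKGWNCKTCACCBATGGGRTGCBVCGCTTACCYCGC-3'

Standard pairs A↔T, G↔C; ambiguity codes pair R↔Y, M↔K, W↔W, B↔V, D↔H, N↔N. Complement (CGCYCCATTCGCVBCGTRGGGTABCCACTKCNWGKNCCDYMH), then reverse for 5'→3'.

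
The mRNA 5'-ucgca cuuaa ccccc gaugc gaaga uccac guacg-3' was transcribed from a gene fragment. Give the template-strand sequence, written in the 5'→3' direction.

5'-CGTACGTGGATCTTCGCATCGGGGGTTAAGTGCGA-3'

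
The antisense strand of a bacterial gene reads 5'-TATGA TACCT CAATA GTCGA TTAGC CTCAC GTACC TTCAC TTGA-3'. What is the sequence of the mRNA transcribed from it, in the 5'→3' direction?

5′-UCAAGUGAAGGUACGUGAGGCUAAUCGACUAUUGAGGUAUCAUA-3′

The mRNA has the sequence of the coding strand (reverse complement of the template) with T→U. Reverse complement of TATGATACCTCAATAGTCGATTAGCCTCACGTACCTTCACTTGA is TCAAGTGAAGGTACGTGAGGCTAATCGACTATTGAGGTATCATA; then T→U.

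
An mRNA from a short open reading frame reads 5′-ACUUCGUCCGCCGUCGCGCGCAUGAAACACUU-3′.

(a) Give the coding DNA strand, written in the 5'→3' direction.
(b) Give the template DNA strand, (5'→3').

(a) 5'-ACTTCGTCCGCCGTCGCGCGCATGAAACACTT-3'
(b) 5'-AAGTGTTTCATGCGCGCGACGGCGGACGAAGT-3'

(a) The coding strand matches the mRNA with U→T.
(b) The template strand is the reverse complement of the coding strand.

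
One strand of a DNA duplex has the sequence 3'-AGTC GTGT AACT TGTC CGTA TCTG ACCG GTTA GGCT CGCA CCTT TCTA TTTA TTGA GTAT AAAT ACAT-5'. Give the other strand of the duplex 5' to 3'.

The strand is given 3'→5', so its complement runs 5'→3' in the same left-to-right order: pair each base A↔T, G↔C.

5′-TCAGCACATTGAACAGGCATAGACTGGCCAATCCGAGCGTGGAAAGATAAATAACTCATATTTATGTA-3′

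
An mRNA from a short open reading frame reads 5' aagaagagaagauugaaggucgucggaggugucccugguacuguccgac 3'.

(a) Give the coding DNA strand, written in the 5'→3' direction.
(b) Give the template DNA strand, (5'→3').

(a) 5'-AAGAAGAGAAGATTGAAGGTCGTCGGAGGTGTCCCTGGTACTGTCCGAC-3'
(b) 5'-GTCGGACAGTACCAGGGACACCTCCGACGACCTTCAATCTTCTCTTCTT-3'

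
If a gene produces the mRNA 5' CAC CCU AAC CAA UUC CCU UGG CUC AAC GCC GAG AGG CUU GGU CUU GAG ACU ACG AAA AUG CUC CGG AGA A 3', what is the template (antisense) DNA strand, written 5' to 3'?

5'-TTCTCCGGAGCATTTTCGTAGTCTCAAGACCAAGCCTCTCGGCGTTGAGCCAAGGGAATTGGTTAGGGTG-3'

Replace U with T to get the coding DNA strand: CACCCTAACCAATTCCCTTGGCTCAACGCCGAGAGGCTTGGTCTTGAGACTACGAAAATGCTCCGGAGAA. The template strand is its reverse complement (complement GTGGGATTGGTTAAGGGAACCGAGTTGCGGCTCTCCGAACCAGAACTCTGATGCTTTTACGAGGCCTCTT, then reverse).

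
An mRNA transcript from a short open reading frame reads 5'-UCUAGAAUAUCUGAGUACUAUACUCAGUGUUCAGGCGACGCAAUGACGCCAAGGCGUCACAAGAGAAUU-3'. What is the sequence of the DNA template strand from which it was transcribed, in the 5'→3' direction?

Replace U with T to get the coding DNA strand: TCTAGAATATCTGAGTACTATACTCAGTGTTCAGGCGACGCAATGACGCCAAGGCGTCACAAGAGAATT. The template strand is its reverse complement (complement AGATCTTATAGACTCATGATATGAGTCACAAGTCCGCTGCGTTACTGCGGTTCCGCAGTGTTCTCTTAA, then reverse).

5'-AATTCTCTTGTGACGCCTTGGCGTCATTGCGTCGCCTGAACACTGAGTATAGTACTCAGATATTCTAGA-3'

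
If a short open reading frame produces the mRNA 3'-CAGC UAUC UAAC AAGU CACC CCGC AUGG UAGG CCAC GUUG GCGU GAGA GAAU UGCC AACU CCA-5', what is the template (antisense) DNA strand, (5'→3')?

Written 5'→3' the mRNA is ACCUCAACCGUUAAGAGAGUGCGGUUGCACCGGAUGGUACGCCCCACUGAACAAUCUAUCGAC, so the coding DNA strand is ACCTCAACCGTTAAGAGAGTGCGGTTGCACCGGATGGTACGCCCCACTGAACAATCTATCGAC. The template is its reverse complement.

5'-GTCGATAGATTGTTCAGTGGGGCGTACCATCCGGTGCAACCGCACTCTCTTAACGGTTGAGGT-3'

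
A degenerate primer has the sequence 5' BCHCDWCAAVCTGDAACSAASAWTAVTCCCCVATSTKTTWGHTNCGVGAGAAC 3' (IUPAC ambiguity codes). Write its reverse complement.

Standard pairs A↔T, G↔C; ambiguity codes pair K↔M, W↔W, S↔S, B↔V, D↔H, N↔N. Complement (VGDGHWGTTBGACHTTGSTTSTWATBAGGGGBTASAMAAWCDANGCBCTCTTG), then reverse for 5'→3'.

5'-GTTCTCBCGNADCWAAMASATBGGGGABTAWTSTTSGTTHCAGBTTGWHGDGV-3'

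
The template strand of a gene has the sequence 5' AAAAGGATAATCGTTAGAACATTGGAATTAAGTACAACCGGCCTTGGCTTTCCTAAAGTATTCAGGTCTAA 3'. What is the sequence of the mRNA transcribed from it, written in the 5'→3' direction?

5'-UUAGACCUGAAUACUUUAGGAAAGCCAAGGCCGGUUGUACUUAAUUCCAAUGUUCUAACGAUUAUCCUUUU-3'

RNA polymerase reads the template 3'→5' and synthesizes mRNA 5'→3' by base-pairing (A→U, T→A, G↔C). The complement of the template is TTTTCCTATTAGCAATCTTGTAACCTTAATTCATGTTGGCCGGAACCGAAAGGATTTCATAAGTCCAGATT; antiparallel, so 5'→3' the coding strand is TTAGACCTGAATACTTTAGGAAAGCCAAGGCCGGTTGTACTTAATTCCAATGTTCTAACGATTATCCTTTT. Replace T with U for the mRNA.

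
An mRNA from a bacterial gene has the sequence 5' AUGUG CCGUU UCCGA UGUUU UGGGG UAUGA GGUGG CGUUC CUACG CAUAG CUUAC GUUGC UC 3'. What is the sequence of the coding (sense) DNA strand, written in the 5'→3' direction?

The coding DNA strand has the same 5'→3' sequence as the mRNA with U replaced by T.

5'-ATGTGCCGTTTCCGATGTTTTGGGGTATGAGGTGGCGTTCCTACGCATAGCTTACGTTGCTC-3'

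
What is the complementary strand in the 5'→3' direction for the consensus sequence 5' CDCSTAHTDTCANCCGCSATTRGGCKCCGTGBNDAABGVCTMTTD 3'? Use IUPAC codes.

5'-HAAKAGBCVTTHNVCACGGMGCCYAATSGCGGNTGAHADTASGHG-3'

Standard pairs A↔T, G↔C; ambiguity codes pair R↔Y, M↔K, S↔S, B↔V, D↔H, N↔N. Complement (GHGSATDAHAGTNGGCGSTAAYCCGMGGCACVNHTTVCBGAKAAH), then reverse for 5'→3'.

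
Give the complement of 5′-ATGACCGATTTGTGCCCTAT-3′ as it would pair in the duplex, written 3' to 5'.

3'-TACTGGCTAAACACGGGATA-5'

Base-pairing A↔T, G↔C gives the complement. The complementary strand is antiparallel, so paired with a 5'→3' strand it runs 3'→5'.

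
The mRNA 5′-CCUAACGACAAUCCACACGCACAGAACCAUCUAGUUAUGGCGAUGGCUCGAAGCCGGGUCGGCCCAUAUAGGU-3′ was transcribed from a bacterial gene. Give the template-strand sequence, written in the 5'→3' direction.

5'-ACCTATATGGGCCGACCCGGCTTCGAGCCATCGCCATAACTAGATGGTTCTGTGCGTGTGGATTGTCGTTAGG-3'

Replace U with T to get the coding DNA strand: CCTAACGACAATCCACACGCACAGAACCATCTAGTTATGGCGATGGCTCGAAGCCGGGTCGGCCCATATAGGT. The template strand is its reverse complement (complement GGATTGCTGTTAGGTGTGCGTGTCTTGGTAGATCAATACCGCTACCGAGCTTCGGCCCAGCCGGGTATATCCA, then reverse).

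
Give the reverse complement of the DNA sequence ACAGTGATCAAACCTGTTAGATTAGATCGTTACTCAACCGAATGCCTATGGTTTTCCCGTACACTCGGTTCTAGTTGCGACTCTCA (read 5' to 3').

Complement each base (A↔T, G↔C): TGTCACTAGTTTGGACAATCTAATCTAGCAATGAGTTGGCTTACGGATACCAAAAGGGCATGTGAGCCAAGATCAACGCTGAGAGT. Then reverse.

5′-TGAGAGTCGCAACTAGAACCGAGTGTACGGGAAAACCATAGGCATTCGGTTGAGTAACGATCTAATCTAACAGGTTTGATCACTGT-3′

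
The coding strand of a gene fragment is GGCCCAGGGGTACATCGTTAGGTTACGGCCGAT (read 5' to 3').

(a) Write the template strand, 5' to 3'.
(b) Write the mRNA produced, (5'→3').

(a) 5'-ATCGGCCGTAACCTAACGATGTACCCCTGGGCC-3'
(b) 5'-GGCCCAGGGGUACAUCGUUAGGUUACGGCCGAU-3'

(a) The template strand is the reverse complement of the coding strand: complement CCGGGTCCCCATGTAGCAATCCAATGCCGGCTA, then reverse.
(b) mRNA matches the coding strand with T→U.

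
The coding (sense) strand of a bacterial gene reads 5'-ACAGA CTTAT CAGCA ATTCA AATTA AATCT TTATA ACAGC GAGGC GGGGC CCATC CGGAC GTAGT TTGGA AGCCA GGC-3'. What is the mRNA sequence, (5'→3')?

The mRNA is synthesized from the template strand, so it matches the coding strand with T replaced by U.

5'-ACAGACUUAUCAGCAAUUCAAAUUAAAUCUUUAUAACAGCGAGGCGGGGCCCAUCCGGACGUAGUUUGGAAGCCAGGC-3'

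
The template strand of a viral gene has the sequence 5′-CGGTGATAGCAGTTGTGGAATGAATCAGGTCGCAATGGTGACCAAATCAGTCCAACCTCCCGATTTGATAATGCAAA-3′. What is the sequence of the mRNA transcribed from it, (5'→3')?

5'-UUUGCAUUAUCAAAUCGGGAGGUUGGACUGAUUUGGUCACCAUUGCGACCUGAUUCAUUCCACAACUGCUAUCACCG-3'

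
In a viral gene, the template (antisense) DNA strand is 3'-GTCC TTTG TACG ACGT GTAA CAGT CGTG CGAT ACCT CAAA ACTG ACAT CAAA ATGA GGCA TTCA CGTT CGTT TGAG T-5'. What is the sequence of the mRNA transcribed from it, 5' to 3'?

5'-CAGGAAACAUGCUGCACAUUGUCAGCACGCUAUGGAGUUUUGACUGUAGUUUUACUCCGUAAGUGCAAGCAAACUCA-3'

Reading the template 3'→5' as shown, RNA polymerase pairs each base (A→U, T→A, G↔C) to build mRNA 5'→3' directly.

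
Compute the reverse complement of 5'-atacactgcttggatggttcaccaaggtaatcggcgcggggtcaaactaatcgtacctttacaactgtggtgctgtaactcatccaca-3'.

5'-TGTGGATGAGTTACAGCACCACAGTTGTAAAGGTACGATTAGTTTGACCCCGCGCCGATTACCTTGGTGAACCATCCAAGCAGTGTAT-3'

Complement each base (A↔T, G↔C): TATGTGACGAACCTACCAAGTGGTTCCATTAGCCGCGCCCCAGTTTGATTAGCATGGAAATGTTGACACCACGACATTGAGTAGGTGT. Then reverse.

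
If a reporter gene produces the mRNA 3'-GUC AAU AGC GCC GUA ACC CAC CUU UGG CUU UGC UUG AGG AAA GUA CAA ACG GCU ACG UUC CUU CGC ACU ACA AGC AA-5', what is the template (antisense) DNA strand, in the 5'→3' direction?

Written 5'→3' the mRNA is AACGAACAUCACGCUUCCUUGCAUCGGCAAACAUGAAAGGAGUUCGUUUCGGUUUCCACCCAAUGCCGCGAUAACUG, so the coding DNA strand is AACGAACATCACGCTTCCTTGCATCGGCAAACATGAAAGGAGTTCGTTTCGGTTTCCACCCAATGCCGCGATAACTG. The template is its reverse complement.

5'-CAGTTATCGCGGCATTGGGTGGAAACCGAAACGAACTCCTTTCATGTTTGCCGATGCAAGGAAGCGTGATGTTCGTT-3'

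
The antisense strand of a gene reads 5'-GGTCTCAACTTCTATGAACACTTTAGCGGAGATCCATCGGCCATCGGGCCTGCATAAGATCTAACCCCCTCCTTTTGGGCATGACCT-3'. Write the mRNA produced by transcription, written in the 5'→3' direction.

RNA polymerase reads the template 3'→5' and synthesizes mRNA 5'→3' by base-pairing (A→U, T→A, G↔C). The complement of the template is CCAGAGTTGAAGATACTTGTGAAATCGCCTCTAGGTAGCCGGTAGCCCGGACGTATTCTAGATTGGGGGAGGAAAACCCGTACTGGA; antiparallel, so 5'→3' the coding strand is AGGTCATGCCCAAAAGGAGGGGGTTAGATCTTATGCAGGCCCGATGGCCGATGGATCTCCGCTAAAGTGTTCATAGAAGTTGAGACC. Replace T with U for the mRNA.

5′-AGGUCAUGCCCAAAAGGAGGGGGUUAGAUCUUAUGCAGGCCCGAUGGCCGAUGGAUCUCCGCUAAAGUGUUCAUAGAAGUUGAGACC-3′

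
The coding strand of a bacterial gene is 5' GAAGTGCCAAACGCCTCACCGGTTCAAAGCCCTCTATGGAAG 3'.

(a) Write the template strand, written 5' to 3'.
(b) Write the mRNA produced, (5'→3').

(a) The template strand is the reverse complement of the coding strand: complement CTTCACGGTTTGCGGAGTGGCCAAGTTTCGGGAGATACCTTC, then reverse.
(b) mRNA matches the coding strand with T→U.

(a) 5'-CTTCCATAGAGGGCTTTGAACCGGTGAGGCGTTTGGCACTTC-3'
(b) 5'-GAAGUGCCAAACGCCUCACCGGUUCAAAGCCCUCUAUGGAAG-3'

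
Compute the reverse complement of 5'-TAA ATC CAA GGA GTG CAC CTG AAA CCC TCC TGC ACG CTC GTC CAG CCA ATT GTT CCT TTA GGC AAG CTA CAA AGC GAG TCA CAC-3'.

Reading the sequence 3'→5' and pairing each base (A↔T, G↔C) gives the reverse complement directly.

5'-GTGTGACTCGCTTTGTAGCTTGCCTAAAGGAACAATTGGCTGGACGAGCGTGCAGGAGGGTTTCAGGTGCACTCCTTGGATTTA-3'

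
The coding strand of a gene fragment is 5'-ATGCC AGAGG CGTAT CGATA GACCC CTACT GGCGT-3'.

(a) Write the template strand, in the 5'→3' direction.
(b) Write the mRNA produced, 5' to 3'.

(a) The template strand is the reverse complement of the coding strand: complement TACGGTCTCCGCATAGCTATCTGGGGATGACCGCA, then reverse.
(b) mRNA matches the coding strand with T→U.

(a) 5'-ACGCCAGTAGGGGTCTATCGATACGCCTCTGGCAT-3'
(b) 5'-AUGCCAGAGGCGUAUCGAUAGACCCCUACUGGCGU-3'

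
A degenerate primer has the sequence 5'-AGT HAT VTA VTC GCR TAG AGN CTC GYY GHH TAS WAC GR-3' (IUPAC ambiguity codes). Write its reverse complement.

Standard pairs A↔T, G↔C; ambiguity codes pair R↔Y, W↔W, S↔S, H↔D, V↔B, N↔N. Complement (TCADTABATBAGCGYATCTCNGAGCRRCDDATSWTGCY), then reverse for 5'→3'.

5′-YCGTWSTADDCRRCGAGNCTCTAYGCGABTABATDACT-3′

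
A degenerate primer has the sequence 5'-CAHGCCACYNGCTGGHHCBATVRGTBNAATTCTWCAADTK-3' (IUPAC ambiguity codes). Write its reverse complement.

5'-MAHTTGWAGAATTNVACYBATVGDDCCAGCNRGTGGCDTG-3'

Standard pairs A↔T, G↔C; ambiguity codes pair R↔Y, K↔M, W↔W, B↔V, D↔H, N↔N. Complement (GTDCGGTGRNCGACCDDGVTABYCAVNTTAAGAWGTTHAM), then reverse for 5'→3'.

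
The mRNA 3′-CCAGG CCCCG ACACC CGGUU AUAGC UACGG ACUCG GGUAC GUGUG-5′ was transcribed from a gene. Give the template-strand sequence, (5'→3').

5′-GGTCCGGGGCTGTGGGCCAATATCGATGCCTGAGCCCATGCACAC-3′

Written 5'→3' the mRNA is GUGUGCAUGGGCUCAGGCAUCGAUAUUGGCCCACAGCCCCGGACC, so the coding DNA strand is GTGTGCATGGGCTCAGGCATCGATATTGGCCCACAGCCCCGGACC. The template is its reverse complement.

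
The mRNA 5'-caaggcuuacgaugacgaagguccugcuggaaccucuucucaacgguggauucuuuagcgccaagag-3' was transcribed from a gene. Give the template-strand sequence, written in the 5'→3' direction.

Replace U with T to get the coding DNA strand: CAAGGCTTACGATGACGAAGGTCCTGCTGGAACCTCTTCTCAACGGTGGATTCTTTAGCGCCAAGAG. The template strand is its reverse complement (complement GTTCCGAATGCTACTGCTTCCAGGACGACCTTGGAGAAGAGTTGCCACCTAAGAAATCGCGGTTCTC, then reverse).

5'-CTCTTGGCGCTAAAGAATCCACCGTTGAGAAGAGGTTCCAGCAGGACCTTCGTCATCGTAAGCCTTG-3'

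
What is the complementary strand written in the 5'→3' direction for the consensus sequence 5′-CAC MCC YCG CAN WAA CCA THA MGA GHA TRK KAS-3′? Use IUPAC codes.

5'-STMMYATDCTCKTDATGGTTWNTGCGRGGKGTG-3'

Standard pairs A↔T, G↔C; ambiguity codes pair R↔Y, M↔K, W↔W, S↔S, H↔D, N↔N. Complement (GTGKGGRGCGTNWTTGGTADTKCTCDTAYMMTS), then reverse for 5'→3'.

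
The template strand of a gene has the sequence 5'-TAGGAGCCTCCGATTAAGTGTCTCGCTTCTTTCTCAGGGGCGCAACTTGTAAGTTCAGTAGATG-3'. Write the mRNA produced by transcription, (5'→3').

The mRNA has the sequence of the coding strand (reverse complement of the template) with T→U. Reverse complement of TAGGAGCCTCCGATTAAGTGTCTCGCTTCTTTCTCAGGGGCGCAACTTGTAAGTTCAGTAGATG is CATCTACTGAACTTACAAGTTGCGCCCCTGAGAAAGAAGCGAGACACTTAATCGGAGGCTCCTA; then T→U.

5'-CAUCUACUGAACUUACAAGUUGCGCCCCUGAGAAAGAAGCGAGACACUUAAUCGGAGGCUCCUA-3'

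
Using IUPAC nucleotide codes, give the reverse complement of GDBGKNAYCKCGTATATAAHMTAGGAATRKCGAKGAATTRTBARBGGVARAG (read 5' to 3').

Standard pairs A↔T, G↔C; ambiguity codes pair R↔Y, M↔K, B↔V, D↔H, N↔N. Complement (CHVCMNTRGMGCATATATTDKATCCTTAYMGCTMCTTAAYAVTYVCCBTYTC), then reverse for 5'→3'.

5'-CTYTBCCVYTVAYAATTCMTCGMYATTCCTAKDTTATATACGMGRTNMCVHC-3'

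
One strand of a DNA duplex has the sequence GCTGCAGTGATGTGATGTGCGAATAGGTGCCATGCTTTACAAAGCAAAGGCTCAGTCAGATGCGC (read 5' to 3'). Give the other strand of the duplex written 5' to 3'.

Pairing A↔T and G↔C gives CGACGTCACTACACTACACGCTTATCCACGGTACGAAATGTTTCGTTTCCGAGTCAGTCTACGCG, running 3'→5'. Reverse for the 5'→3' convention.

5'-GCGCATCTGACTGAGCCTTTGCTTTGTAAAGCATGGCACCTATTCGCACATCACATCACTGCAGC-3'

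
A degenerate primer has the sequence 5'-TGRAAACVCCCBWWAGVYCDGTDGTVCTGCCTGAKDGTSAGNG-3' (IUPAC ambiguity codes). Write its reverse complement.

5'-CNCTSACHMTCAGGCAGBACHACHGRBCTWWVGGGBGTTTYCA-3'

Standard pairs A↔T, G↔C; ambiguity codes pair R↔Y, K↔M, W↔W, S↔S, B↔V, D↔H, N↔N. Complement (ACYTTTGBGGGVWWTCBRGHCAHCABGACGGACTMHCASTCNC), then reverse for 5'→3'.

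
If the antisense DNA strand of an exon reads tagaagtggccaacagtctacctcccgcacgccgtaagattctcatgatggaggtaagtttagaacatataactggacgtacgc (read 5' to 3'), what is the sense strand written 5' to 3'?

5'-GCGTACGTCCAGTTATATGTTCTAAACTTACCTCCATCATGAGAATCTTACGGCGTGCGGGAGGTAGACTGTTGGCCACTTCTA-3'

The coding strand is complementary and antiparallel to the template: take the complement (A↔T, G↔C) and reverse.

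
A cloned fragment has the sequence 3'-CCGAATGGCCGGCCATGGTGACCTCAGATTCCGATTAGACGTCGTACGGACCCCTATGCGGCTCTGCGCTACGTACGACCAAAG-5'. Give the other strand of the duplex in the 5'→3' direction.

The strand is given 3'→5', so its complement runs 5'→3' in the same left-to-right order: pair each base A↔T, G↔C.

5'-GGCTTACCGGCCGGTACCACTGGAGTCTAAGGCTAATCTGCAGCATGCCTGGGGATACGCCGAGACGCGATGCATGCTGGTTTC-3'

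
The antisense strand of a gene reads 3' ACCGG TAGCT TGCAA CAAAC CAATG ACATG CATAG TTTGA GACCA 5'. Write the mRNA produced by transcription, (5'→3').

Reading the template 3'→5' as shown, RNA polymerase pairs each base (A→U, T→A, G↔C) to build mRNA 5'→3' directly.

5'-UGGCCAUCGAACGUUGUUUGGUUACUGUACGUAUCAAACUCUGGU-3'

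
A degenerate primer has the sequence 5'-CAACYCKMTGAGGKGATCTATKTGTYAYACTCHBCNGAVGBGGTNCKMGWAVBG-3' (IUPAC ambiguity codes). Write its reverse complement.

5'-CVBTWCKMGNACCVCBTCNGVDGAGTRTRACAMATAGATCMCCTCAKMGRGTTG-3'

Standard pairs A↔T, G↔C; ambiguity codes pair Y↔R, M↔K, W↔W, B↔V, H↔D, N↔N. Complement (GTTGRGMKACTCCMCTAGATAMACARTRTGAGDVGNCTBCVCCANGMKCWTBVC), then reverse for 5'→3'.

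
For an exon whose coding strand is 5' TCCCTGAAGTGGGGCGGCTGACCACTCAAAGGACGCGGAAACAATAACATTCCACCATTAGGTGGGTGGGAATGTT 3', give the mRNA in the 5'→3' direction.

The mRNA is synthesized from the template strand, so it matches the coding strand with T replaced by U.

5'-UCCCUGAAGUGGGGCGGCUGACCACUCAAAGGACGCGGAAACAAUAACAUUCCACCAUUAGGUGGGUGGGAAUGUU-3'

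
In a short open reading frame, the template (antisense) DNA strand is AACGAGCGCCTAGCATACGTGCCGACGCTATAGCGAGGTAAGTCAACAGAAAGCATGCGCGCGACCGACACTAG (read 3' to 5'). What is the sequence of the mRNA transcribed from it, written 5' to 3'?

Reading the template 3'→5' as shown, RNA polymerase pairs each base (A→U, T→A, G↔C) to build mRNA 5'→3' directly.

5'-UUGCUCGCGGAUCGUAUGCACGGCUGCGAUAUCGCUCCAUUCAGUUGUCUUUCGUACGCGCGCUGGCUGUGAUC-3'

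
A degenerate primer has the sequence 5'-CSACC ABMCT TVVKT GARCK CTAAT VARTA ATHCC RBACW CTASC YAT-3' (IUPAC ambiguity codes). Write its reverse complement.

5'-ATRGSTAGWGTVYGGDATTAYTBATTAGMGYTCAMBBAAGKVTGGTSG-3'

Standard pairs A↔T, G↔C; ambiguity codes pair R↔Y, M↔K, W↔W, S↔S, B↔V, H↔D. Complement (GSTGGTVKGAABBMACTYGMGATTABTYATTADGGYVTGWGATSGRTA), then reverse for 5'→3'.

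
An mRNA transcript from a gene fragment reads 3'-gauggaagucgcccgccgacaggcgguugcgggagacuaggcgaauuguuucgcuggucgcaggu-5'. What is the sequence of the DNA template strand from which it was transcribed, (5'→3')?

5'-CTACCTTCAGCGGGCGGCTGTCCGCCAACGCCCTCTGATCCGCTTAACAAAGCGACCAGCGTCCA-3'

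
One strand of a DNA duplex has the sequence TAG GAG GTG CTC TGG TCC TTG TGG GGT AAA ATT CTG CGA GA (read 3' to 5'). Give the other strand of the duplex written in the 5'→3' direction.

5′-ATCCTCCACGAGACCAGGAACACCCCATTTTAAGACGCTCT-3′

The strand is given 3'→5', so its complement runs 5'→3' in the same left-to-right order: pair each base A↔T, G↔C.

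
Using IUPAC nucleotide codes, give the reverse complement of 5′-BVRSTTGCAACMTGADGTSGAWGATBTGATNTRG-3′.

Standard pairs A↔T, G↔C; ambiguity codes pair R↔Y, M↔K, W↔W, S↔S, B↔V, D↔H, N↔N. Complement (VBYSAACGTTGKACTHCASCTWCTAVACTANAYC), then reverse for 5'→3'.

5'-CYANATCAVATCWTCSACHTCAKGTTGCAASYBV-3'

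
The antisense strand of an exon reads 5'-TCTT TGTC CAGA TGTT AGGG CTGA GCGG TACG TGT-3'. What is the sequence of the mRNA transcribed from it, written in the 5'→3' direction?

RNA polymerase reads the template 3'→5' and synthesizes mRNA 5'→3' by base-pairing (A→U, T→A, G↔C). The complement of the template is AGAAACAGGTCTACAATCCCGACTCGCCATGCACA; antiparallel, so 5'→3' the coding strand is ACACGTACCGCTCAGCCCTAACATCTGGACAAAGA. Replace T with U for the mRNA.

5'-ACACGUACCGCUCAGCCCUAACAUCUGGACAAAGA-3'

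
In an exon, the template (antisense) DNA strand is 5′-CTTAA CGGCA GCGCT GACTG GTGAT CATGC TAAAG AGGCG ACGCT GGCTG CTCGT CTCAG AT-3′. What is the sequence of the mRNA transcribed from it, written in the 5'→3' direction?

The mRNA has the sequence of the coding strand (reverse complement of the template) with T→U. Reverse complement of CTTAACGGCAGCGCTGACTGGTGATCATGCTAAAGAGGCGACGCTGGCTGCTCGTCTCAGAT is ATCTGAGACGAGCAGCCAGCGTCGCCTCTTTAGCATGATCACCAGTCAGCGCTGCCGTTAAG; then T→U.

5'-AUCUGAGACGAGCAGCCAGCGUCGCCUCUUUAGCAUGAUCACCAGUCAGCGCUGCCGUUAAG-3'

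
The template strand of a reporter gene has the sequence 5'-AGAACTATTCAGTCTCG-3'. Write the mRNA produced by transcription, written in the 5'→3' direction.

RNA polymerase reads the template 3'→5' and synthesizes mRNA 5'→3' by base-pairing (A→U, T→A, G↔C). The complement of the template is TCTTGATAAGTCAGAGC; antiparallel, so 5'→3' the coding strand is CGAGACTGAATAGTTCT. Replace T with U for the mRNA.

5'-CGAGACUGAAUAGUUCU-3'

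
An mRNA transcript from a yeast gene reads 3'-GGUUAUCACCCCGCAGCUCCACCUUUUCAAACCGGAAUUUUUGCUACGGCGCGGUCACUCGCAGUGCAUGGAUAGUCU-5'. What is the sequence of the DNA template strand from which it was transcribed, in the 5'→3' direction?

Written 5'→3' the mRNA is UCUGAUAGGUACGUGACGCUCACUGGCGCGGCAUCGUUUUUAAGGCCAAACUUUUCCACCUCGACGCCCCACUAUUGG, so the coding DNA strand is TCTGATAGGTACGTGACGCTCACTGGCGCGGCATCGTTTTTAAGGCCAAACTTTTCCACCTCGACGCCCCACTATTGG. The template is its reverse complement.

5'-CCAATAGTGGGGCGTCGAGGTGGAAAAGTTTGGCCTTAAAAACGATGCCGCGCCAGTGAGCGTCACGTACCTATCAGA-3'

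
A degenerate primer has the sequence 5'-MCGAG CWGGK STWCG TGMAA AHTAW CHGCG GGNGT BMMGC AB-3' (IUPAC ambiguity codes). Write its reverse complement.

5'-VTGCKKVACNCCCGCDGWTADTTTKCACGWASMCCWGCTCGK-3'

Standard pairs A↔T, G↔C; ambiguity codes pair M↔K, W↔W, S↔S, B↔V, H↔D, N↔N. Complement (KGCTCGWCCMSAWGCACKTTTDATWGDCGCCCNCAVKKCGTV), then reverse for 5'→3'.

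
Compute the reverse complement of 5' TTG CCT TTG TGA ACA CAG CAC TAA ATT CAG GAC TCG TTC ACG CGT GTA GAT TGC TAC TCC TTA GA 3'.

5'-TCTAAGGAGTAGCAATCTACACGCGTGAACGAGTCCTGAATTTAGTGCTGTGTTCACAAAGGCAA-3'

Reading the sequence 3'→5' and pairing each base (A↔T, G↔C) gives the reverse complement directly.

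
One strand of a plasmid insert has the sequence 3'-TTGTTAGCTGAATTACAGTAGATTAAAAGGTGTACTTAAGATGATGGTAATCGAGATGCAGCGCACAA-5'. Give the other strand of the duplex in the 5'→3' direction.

The strand is given 3'→5', so its complement runs 5'→3' in the same left-to-right order: pair each base A↔T, G↔C.

5′-AACAATCGACTTAATGTCATCTAATTTTCCACATGAATTCTACTACCATTAGCTCTACGTCGCGTGTT-3′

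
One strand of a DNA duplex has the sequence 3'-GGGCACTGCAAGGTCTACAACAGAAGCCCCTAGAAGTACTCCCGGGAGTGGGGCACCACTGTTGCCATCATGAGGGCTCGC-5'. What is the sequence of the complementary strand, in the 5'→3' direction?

5'-CCCGTGACGTTCCAGATGTTGTCTTCGGGGATCTTCATGAGGGCCCTCACCCCGTGGTGACAACGGTAGTACTCCCGAGCG-3'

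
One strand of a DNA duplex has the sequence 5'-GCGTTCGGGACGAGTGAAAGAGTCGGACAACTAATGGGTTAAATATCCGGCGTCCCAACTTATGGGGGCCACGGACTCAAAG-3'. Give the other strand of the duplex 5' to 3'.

5'-CTTTGAGTCCGTGGCCCCCATAAGTTGGGACGCCGGATATTTAACCCATTAGTTGTCCGACTCTTTCACTCGTCCCGAACGC-3'

The complement of GCGTTCGGGACGAGTGAAAGAGTCGGACAACTAATGGGTTAAATATCCGGCGTCCCAACTTATGGGGGCCACGGACTCAAAG is CGCAAGCCCTGCTCACTTTCTCAGCCTGTTGATTACCCAATTTATAGGCCGCAGGGTTGAATACCCCCGGTGCCTGAGTTTC (A↔T, G↔C). DNA strands are antiparallel, so the complementary strand runs 3'→5'; reversing gives the 5'→3' form.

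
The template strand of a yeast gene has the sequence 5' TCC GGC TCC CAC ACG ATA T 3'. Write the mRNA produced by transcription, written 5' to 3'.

RNA polymerase reads the template 3'→5' and synthesizes mRNA 5'→3' by base-pairing (A→U, T→A, G↔C). The complement of the template is AGGCCGAGGGTGTGCTATA; antiparallel, so 5'→3' the coding strand is ATATCGTGTGGGAGCCGGA. Replace T with U for the mRNA.

5'-AUAUCGUGUGGGAGCCGGA-3'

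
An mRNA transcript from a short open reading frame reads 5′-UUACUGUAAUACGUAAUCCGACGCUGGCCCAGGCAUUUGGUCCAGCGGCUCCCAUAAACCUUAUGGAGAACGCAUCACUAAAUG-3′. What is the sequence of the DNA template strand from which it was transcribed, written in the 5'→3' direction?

Replace U with T to get the coding DNA strand: TTACTGTAATACGTAATCCGACGCTGGCCCAGGCATTTGGTCCAGCGGCTCCCATAAACCTTATGGAGAACGCATCACTAAATG. The template strand is its reverse complement (complement AATGACATTATGCATTAGGCTGCGACCGGGTCCGTAAACCAGGTCGCCGAGGGTATTTGGAATACCTCTTGCGTAGTGATTTAC, then reverse).

5′-CATTTAGTGATGCGTTCTCCATAAGGTTTATGGGAGCCGCTGGACCAAATGCCTGGGCCAGCGTCGGATTACGTATTACAGTAA-3′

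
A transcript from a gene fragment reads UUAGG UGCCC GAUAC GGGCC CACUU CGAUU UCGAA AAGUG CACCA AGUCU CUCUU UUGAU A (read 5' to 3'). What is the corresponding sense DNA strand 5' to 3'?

The coding DNA strand has the same 5'→3' sequence as the mRNA with U replaced by T.

5'-TTAGGTGCCCGATACGGGCCCACTTCGATTTCGAAAAGTGCACCAAGTCTCTCTTTTGATA-3'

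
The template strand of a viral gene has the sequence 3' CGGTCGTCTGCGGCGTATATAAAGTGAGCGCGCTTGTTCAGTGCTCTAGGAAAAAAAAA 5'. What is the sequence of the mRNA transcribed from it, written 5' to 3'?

Reading the template 3'→5' as shown, RNA polymerase pairs each base (A→U, T→A, G↔C) to build mRNA 5'→3' directly.

5'-GCCAGCAGACGCCGCAUAUAUUUCACUCGCGCGAACAAGUCACGAGAUCCUUUUUUUUU-3'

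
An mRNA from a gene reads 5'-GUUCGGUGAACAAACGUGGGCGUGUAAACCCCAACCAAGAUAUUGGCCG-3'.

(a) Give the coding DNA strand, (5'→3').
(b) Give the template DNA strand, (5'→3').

(a) 5'-GTTCGGTGAACAAACGTGGGCGTGTAAACCCCAACCAAGATATTGGCCG-3'
(b) 5'-CGGCCAATATCTTGGTTGGGGTTTACACGCCCACGTTTGTTCACCGAAC-3'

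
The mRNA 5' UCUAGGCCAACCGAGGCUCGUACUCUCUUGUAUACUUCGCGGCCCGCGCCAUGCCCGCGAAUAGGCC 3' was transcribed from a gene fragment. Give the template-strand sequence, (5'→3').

5'-GGCCTATTCGCGGGCATGGCGCGGGCCGCGAAGTATACAAGAGAGTACGAGCCTCGGTTGGCCTAGA-3'

Replace U with T to get the coding DNA strand: TCTAGGCCAACCGAGGCTCGTACTCTCTTGTATACTTCGCGGCCCGCGCCATGCCCGCGAATAGGCC. The template strand is its reverse complement (complement AGATCCGGTTGGCTCCGAGCATGAGAGAACATATGAAGCGCCGGGCGCGGTACGGGCGCTTATCCGG, then reverse).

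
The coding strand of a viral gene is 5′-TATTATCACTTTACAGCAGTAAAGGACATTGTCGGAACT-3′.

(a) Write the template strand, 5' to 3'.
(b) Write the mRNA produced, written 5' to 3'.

(a) The template strand is the reverse complement of the coding strand: complement ATAATAGTGAAATGTCGTCATTTCCTGTAACAGCCTTGA, then reverse.
(b) mRNA matches the coding strand with T→U.

(a) 5'-AGTTCCGACAATGTCCTTTACTGCTGTAAAGTGATAATA-3'
(b) 5'-UAUUAUCACUUUACAGCAGUAAAGGACAUUGUCGGAACU-3'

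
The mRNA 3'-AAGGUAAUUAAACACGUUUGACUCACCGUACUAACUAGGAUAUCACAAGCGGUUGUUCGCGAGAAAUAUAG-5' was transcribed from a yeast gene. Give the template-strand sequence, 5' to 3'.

5'-TTCCATTAATTTGTGCAAACTGAGTGGCATGATTGATCCTATAGTGTTCGCCAACAAGCGCTCTTTATATC-3'

Written 5'→3' the mRNA is GAUAUAAAGAGCGCUUGUUGGCGAACACUAUAGGAUCAAUCAUGCCACUCAGUUUGCACAAAUUAAUGGAA, so the coding DNA strand is GATATAAAGAGCGCTTGTTGGCGAACACTATAGGATCAATCATGCCACTCAGTTTGCACAAATTAATGGAA. The template is its reverse complement.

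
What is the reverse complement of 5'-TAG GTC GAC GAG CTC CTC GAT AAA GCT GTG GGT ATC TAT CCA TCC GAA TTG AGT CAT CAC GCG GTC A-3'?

5'-TGACCGCGTGATGACTCAATTCGGATGGATAGATACCCACAGCTTTATCGAGGAGCTCGTCGACCTA-3'

Complement each base (A↔T, G↔C): ATCCAGCTGCTCGAGGAGCTATTTCGACACCCATAGATAGGTAGGCTTAACTCAGTAGTGCGCCAGT. Then reverse.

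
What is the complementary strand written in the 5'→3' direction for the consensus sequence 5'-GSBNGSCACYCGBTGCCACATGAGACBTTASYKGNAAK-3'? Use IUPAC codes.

5'-MTTNCMRSTAAVGTCTCATGTGGCAVCGRGTGSCNVSC-3'

Standard pairs A↔T, G↔C; ambiguity codes pair Y↔R, K↔M, S↔S, B↔V, N↔N. Complement (CSVNCSGTGRGCVACGGTGTACTCTGVAATSRMCNTTM), then reverse for 5'→3'.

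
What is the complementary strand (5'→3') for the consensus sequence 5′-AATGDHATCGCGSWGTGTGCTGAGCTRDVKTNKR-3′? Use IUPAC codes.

Standard pairs A↔T, G↔C; ambiguity codes pair R↔Y, K↔M, W↔W, S↔S, D↔H, V↔B, N↔N. Complement (TTACHDTAGCGCSWCACACGACTCGAYHBMANMY), then reverse for 5'→3'.

5'-YMNAMBHYAGCTCAGCACACWSCGCGATDHCATT-3'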